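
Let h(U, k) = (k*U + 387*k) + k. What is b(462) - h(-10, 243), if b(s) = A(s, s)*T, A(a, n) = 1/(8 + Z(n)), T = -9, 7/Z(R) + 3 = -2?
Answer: -1010409/11 ≈ -91855.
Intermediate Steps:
h(U, k) = 388*k + U*k (h(U, k) = (U*k + 387*k) + k = (387*k + U*k) + k = 388*k + U*k)
Z(R) = -7/5 (Z(R) = 7/(-3 - 2) = 7/(-5) = 7*(-⅕) = -7/5)
A(a, n) = 5/33 (A(a, n) = 1/(8 - 7/5) = 1/(33/5) = 5/33)
b(s) = -15/11 (b(s) = (5/33)*(-9) = -15/11)
b(462) - h(-10, 243) = -15/11 - 243*(388 - 10) = -15/11 - 243*378 = -15/11 - 1*91854 = -15/11 - 91854 = -1010409/11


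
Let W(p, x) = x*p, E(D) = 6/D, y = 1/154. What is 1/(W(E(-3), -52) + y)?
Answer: 154/16017 ≈ 0.0096148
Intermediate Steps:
y = 1/154 ≈ 0.0064935
W(p, x) = p*x
1/(W(E(-3), -52) + y) = 1/((6/(-3))*(-52) + 1/154) = 1/((6*(-⅓))*(-52) + 1/154) = 1/(-2*(-52) + 1/154) = 1/(104 + 1/154) = 1/(16017/154) = 154/16017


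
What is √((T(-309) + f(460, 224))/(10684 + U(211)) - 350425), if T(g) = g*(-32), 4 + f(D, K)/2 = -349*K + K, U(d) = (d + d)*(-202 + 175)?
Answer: 33*I*√40529285/355 ≈ 591.79*I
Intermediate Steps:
U(d) = -54*d (U(d) = (2*d)*(-27) = -54*d)
f(D, K) = -8 - 696*K (f(D, K) = -8 + 2*(-349*K + K) = -8 + 2*(-348*K) = -8 - 696*K)
T(g) = -32*g
√((T(-309) + f(460, 224))/(10684 + U(211)) - 350425) = √((-32*(-309) + (-8 - 696*224))/(10684 - 54*211) - 350425) = √((9888 + (-8 - 155904))/(10684 - 11394) - 350425) = √((9888 - 155912)/(-710) - 350425) = √(-146024*(-1/710) - 350425) = √(73012/355 - 350425) = √(-124327863/355) = 33*I*√40529285/355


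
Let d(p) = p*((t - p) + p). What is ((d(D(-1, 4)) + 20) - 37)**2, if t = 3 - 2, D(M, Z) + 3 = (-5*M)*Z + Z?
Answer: 16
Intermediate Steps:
D(M, Z) = -3 + Z - 5*M*Z (D(M, Z) = -3 + ((-5*M)*Z + Z) = -3 + (-5*M*Z + Z) = -3 + (Z - 5*M*Z) = -3 + Z - 5*M*Z)
t = 1
d(p) = p (d(p) = p*((1 - p) + p) = p*1 = p)
((d(D(-1, 4)) + 20) - 37)**2 = (((-3 + 4 - 5*(-1)*4) + 20) - 37)**2 = (((-3 + 4 + 20) + 20) - 37)**2 = ((21 + 20) - 37)**2 = (41 - 37)**2 = 4**2 = 16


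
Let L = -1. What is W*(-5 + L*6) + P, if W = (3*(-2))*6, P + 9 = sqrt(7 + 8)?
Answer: 387 + sqrt(15) ≈ 390.87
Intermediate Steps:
P = -9 + sqrt(15) (P = -9 + sqrt(7 + 8) = -9 + sqrt(15) ≈ -5.1270)
W = -36 (W = -6*6 = -36)
W*(-5 + L*6) + P = -36*(-5 - 1*6) + (-9 + sqrt(15)) = -36*(-5 - 6) + (-9 + sqrt(15)) = -36*(-11) + (-9 + sqrt(15)) = 396 + (-9 + sqrt(15)) = 387 + sqrt(15)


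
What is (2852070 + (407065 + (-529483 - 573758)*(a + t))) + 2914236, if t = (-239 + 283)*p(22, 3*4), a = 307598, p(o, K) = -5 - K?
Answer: -338523327479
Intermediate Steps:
t = -748 (t = (-239 + 283)*(-5 - 3*4) = 44*(-5 - 1*12) = 44*(-5 - 12) = 44*(-17) = -748)
(2852070 + (407065 + (-529483 - 573758)*(a + t))) + 2914236 = (2852070 + (407065 + (-529483 - 573758)*(307598 - 748))) + 2914236 = (2852070 + (407065 - 1103241*306850)) + 2914236 = (2852070 + (407065 - 338529500850)) + 2914236 = (2852070 - 338529093785) + 2914236 = -338526241715 + 2914236 = -338523327479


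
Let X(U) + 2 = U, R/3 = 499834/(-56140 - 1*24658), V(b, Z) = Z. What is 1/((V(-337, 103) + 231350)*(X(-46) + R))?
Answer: -40399/622354666059 ≈ -6.4913e-8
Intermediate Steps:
R = -749751/40399 (R = 3*(499834/(-56140 - 1*24658)) = 3*(499834/(-56140 - 24658)) = 3*(499834/(-80798)) = 3*(499834*(-1/80798)) = 3*(-249917/40399) = -749751/40399 ≈ -18.559)
X(U) = -2 + U
1/((V(-337, 103) + 231350)*(X(-46) + R)) = 1/((103 + 231350)*((-2 - 46) - 749751/40399)) = 1/(231453*(-48 - 749751/40399)) = 1/(231453*(-2688903/40399)) = 1/(-622354666059/40399) = -40399/622354666059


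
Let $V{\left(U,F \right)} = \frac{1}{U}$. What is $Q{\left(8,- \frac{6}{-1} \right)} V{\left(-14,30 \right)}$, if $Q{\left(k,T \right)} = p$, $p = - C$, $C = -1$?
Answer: $- \frac{1}{14} \approx -0.071429$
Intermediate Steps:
$p = 1$ ($p = \left(-1\right) \left(-1\right) = 1$)
$Q{\left(k,T \right)} = 1$
$Q{\left(8,- \frac{6}{-1} \right)} V{\left(-14,30 \right)} = 1 \frac{1}{-14} = 1 \left(- \frac{1}{14}\right) = - \frac{1}{14}$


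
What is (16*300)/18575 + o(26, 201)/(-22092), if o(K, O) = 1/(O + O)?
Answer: 1705148185/6598571112 ≈ 0.25841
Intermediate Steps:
o(K, O) = 1/(2*O)
(16*300)/18575 + o(26, 201)/(-22092) = (16*300)/18575 + ((1/2)/201)/(-22092) = 4800*(1/18575) + ((1/2)*(1/201))*(-1/22092) = 192/743 + (1/402)*(-1/22092) = 192/743 - 1/8880984 = 1705148185/6598571112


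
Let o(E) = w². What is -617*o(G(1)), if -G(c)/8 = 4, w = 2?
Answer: -2468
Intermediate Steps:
G(c) = -32 (G(c) = -8*4 = -32)
o(E) = 4 (o(E) = 2² = 4)
-617*o(G(1)) = -617*4 = -2468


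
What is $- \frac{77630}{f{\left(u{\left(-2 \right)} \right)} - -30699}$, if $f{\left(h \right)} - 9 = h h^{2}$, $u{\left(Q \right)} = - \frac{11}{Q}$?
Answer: $- \frac{17744}{7057} \approx -2.5144$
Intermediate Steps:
$f{\left(h \right)} = 9 + h^{3}$ ($f{\left(h \right)} = 9 + h h^{2} = 9 + h^{3}$)
$- \frac{77630}{f{\left(u{\left(-2 \right)} \right)} - -30699} = - \frac{77630}{\left(9 + \left(- \frac{11}{-2}\right)^{3}\right) - -30699} = - \frac{77630}{\left(9 + \left(\left(-11\right) \left(- \frac{1}{2}\right)\right)^{3}\right) + 30699} = - \frac{77630}{\left(9 + \left(\frac{11}{2}\right)^{3}\right) + 30699} = - \frac{77630}{\left(9 + \frac{1331}{8}\right) + 30699} = - \frac{77630}{\frac{1403}{8} + 30699} = - \frac{77630}{\frac{246995}{8}} = \left(-77630\right) \frac{8}{246995} = - \frac{17744}{7057}$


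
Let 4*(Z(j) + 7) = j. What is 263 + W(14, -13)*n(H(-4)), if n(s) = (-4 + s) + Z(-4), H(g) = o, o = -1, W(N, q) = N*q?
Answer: 2629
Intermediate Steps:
Z(j) = -7 + j/4
H(g) = -1
n(s) = -12 + s (n(s) = (-4 + s) + (-7 + (1/4)*(-4)) = (-4 + s) + (-7 - 1) = (-4 + s) - 8 = -12 + s)
263 + W(14, -13)*n(H(-4)) = 263 + (14*(-13))*(-12 - 1) = 263 - 182*(-13) = 263 + 2366 = 2629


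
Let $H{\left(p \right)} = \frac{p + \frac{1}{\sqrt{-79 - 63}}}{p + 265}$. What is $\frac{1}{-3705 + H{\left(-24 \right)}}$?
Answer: $- \frac{30557816238}{113219752263823} + \frac{241 i \sqrt{142}}{113219752263823} \approx -0.0002699 + 2.5365 \cdot 10^{-11} i$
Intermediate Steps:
$H{\left(p \right)} = \frac{p - \frac{i \sqrt{142}}{142}}{265 + p}$ ($H{\left(p \right)} = \frac{p + \frac{1}{\sqrt{-142}}}{265 + p} = \frac{p + \frac{1}{i \sqrt{142}}}{265 + p} = \frac{p - \frac{i \sqrt{142}}{142}}{265 + p}$)
$\frac{1}{-3705 + H{\left(-24 \right)}} = \frac{1}{-3705 + \frac{-24 - \frac{i \sqrt{142}}{142}}{265 - 24}} = \frac{1}{-3705 + \frac{-24 - \frac{i \sqrt{142}}{142}}{241}} = \frac{1}{-3705 - \left(\frac{24}{241} + \frac{i \sqrt{142}}{34222}\right)} = \frac{1}{- \frac{892929}{241} - \frac{i \sqrt{142}}{34222}}$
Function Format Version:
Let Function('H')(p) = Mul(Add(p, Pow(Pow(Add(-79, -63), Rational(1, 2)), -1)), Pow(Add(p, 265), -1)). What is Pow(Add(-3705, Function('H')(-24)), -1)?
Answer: Add(Rational(-30557816238, 113219752263823), Mul(Rational(241, 113219752263823), I, Pow(142, Rational(1, 2)))) ≈ Add(-0.00026990, Mul(2.5365e-11, I))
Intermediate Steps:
Function('H')(p) = Mul(Pow(Add(265, p), -1), Add(p, Mul(Rational(-1, 142), I, Pow(142, Rational(1, 2))))) (Function('H')(p) = Mul(Add(p, Pow(Pow(-142, Rational(1, 2)), -1)), Pow(Add(265, p), -1)) = Mul(Add(p, Pow(Mul(I, Pow(142, Rational(1, 2))), -1)), Pow(Add(265, p), -1)) = Mul(Add(p, Mul(Rational(-1, 142), I, Pow(142, Rational(1, 2)))), Pow(Add(265, p), -1)) = Mul(Pow(Add(265, p), -1), Add(p, Mul(Rational(-1, 142), I, Pow(142, Rational(1, 2))))))
Pow(Add(-3705, Function('H')(-24)), -1) = Pow(Add(-3705, Mul(Pow(Add(265, -24), -1), Add(-24, Mul(Rational(-1, 142), I, Pow(142, Rational(1, 2)))))), -1) = Pow(Add(-3705, Mul(Pow(241, -1), Add(-24, Mul(Rational(-1, 142), I, Pow(142, Rational(1, 2)))))), -1) = Pow(Add(-3705, Mul(Rational(1, 241), Add(-24, Mul(Rational(-1, 142), I, Pow(142, Rational(1, 2)))))), -1) = Pow(Add(-3705, Add(Rational(-24, 241), Mul(Rational(-1, 34222), I, Pow(142, Rational(1, 2))))), -1) = Pow(Add(Rational(-892929, 241), Mul(Rational(-1, 34222), I, Pow(142, Rational(1, 2)))), -1)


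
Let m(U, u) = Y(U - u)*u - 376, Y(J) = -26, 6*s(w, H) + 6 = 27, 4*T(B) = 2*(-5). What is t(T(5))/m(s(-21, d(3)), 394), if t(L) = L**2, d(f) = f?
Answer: -5/8496 ≈ -0.00058851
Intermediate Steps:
T(B) = -5/2 (T(B) = (2*(-5))/4 = (1/4)*(-10) = -5/2)
s(w, H) = 7/2 (s(w, H) = -1 + (1/6)*27 = -1 + 9/2 = 7/2)
m(U, u) = -376 - 26*u (m(U, u) = -26*u - 376 = -376 - 26*u)
t(T(5))/m(s(-21, d(3)), 394) = (-5/2)**2/(-376 - 26*394) = (25/4)/(-376 - 10244) = (25/4)/(-10620) = -1/10620*25/4 = -5/8496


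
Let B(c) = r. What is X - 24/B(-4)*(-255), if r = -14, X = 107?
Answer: -2311/7 ≈ -330.14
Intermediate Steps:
B(c) = -14
X - 24/B(-4)*(-255) = 107 - 24/(-14)*(-255) = 107 - 24*(-1/14)*(-255) = 107 + (12/7)*(-255) = 107 - 3060/7 = -2311/7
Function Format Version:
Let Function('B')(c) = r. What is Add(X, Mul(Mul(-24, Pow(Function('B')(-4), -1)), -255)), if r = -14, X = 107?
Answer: Rational(-2311, 7) ≈ -330.14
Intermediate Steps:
Function('B')(c) = -14
Add(X, Mul(Mul(-24, Pow(Function('B')(-4), -1)), -255)) = Add(107, Mul(Mul(-24, Pow(-14, -1)), -255)) = Add(107, Mul(Mul(-24, Rational(-1, 14)), -255)) = Add(107, Mul(Rational(12, 7), -255)) = Add(107, Rational(-3060, 7)) = Rational(-2311, 7)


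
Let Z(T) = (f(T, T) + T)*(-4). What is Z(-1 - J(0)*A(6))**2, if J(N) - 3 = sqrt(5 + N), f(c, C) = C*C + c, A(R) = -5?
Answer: 3748816 + 1675200*sqrt(5) ≈ 7.4947e+6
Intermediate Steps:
f(c, C) = c + C**2 (f(c, C) = C**2 + c = c + C**2)
J(N) = 3 + sqrt(5 + N)
Z(T) = -8*T - 4*T**2 (Z(T) = ((T + T**2) + T)*(-4) = (T**2 + 2*T)*(-4) = -8*T - 4*T**2)
Z(-1 - J(0)*A(6))**2 = (4*(-1 - (3 + sqrt(5 + 0))*(-5))*(-2 - (-1 - (3 + sqrt(5 + 0))*(-5))))**2 = (4*(-1 - (3 + sqrt(5))*(-5))*(-2 - (-1 - (3 + sqrt(5))*(-5))))**2 = (4*(-1 - (-15 - 5*sqrt(5)))*(-2 - (-1 - (-15 - 5*sqrt(5)))))**2 = (4*(-1 + (15 + 5*sqrt(5)))*(-2 - (-1 + (15 + 5*sqrt(5)))))**2 = (4*(14 + 5*sqrt(5))*(-2 - (14 + 5*sqrt(5))))**2 = (4*(14 + 5*sqrt(5))*(-2 + (-14 - 5*sqrt(5))))**2 = (4*(14 + 5*sqrt(5))*(-16 - 5*sqrt(5)))**2 = (4*(-16 - 5*sqrt(5))*(14 + 5*sqrt(5)))**2 = 16*(-16 - 5*sqrt(5))**2*(14 + 5*sqrt(5))**2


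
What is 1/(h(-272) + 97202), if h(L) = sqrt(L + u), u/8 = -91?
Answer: 48601/4724114902 - 5*I*sqrt(10)/4724114902 ≈ 1.0288e-5 - 3.347e-9*I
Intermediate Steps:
u = -728 (u = 8*(-91) = -728)
h(L) = sqrt(-728 + L) (h(L) = sqrt(L - 728) = sqrt(-728 + L))
1/(h(-272) + 97202) = 1/(sqrt(-728 - 272) + 97202) = 1/(sqrt(-1000) + 97202) = 1/(10*I*sqrt(10) + 97202) = 1/(97202 + 10*I*sqrt(10))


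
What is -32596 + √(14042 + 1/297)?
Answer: -32596 + 5*√5505027/99 ≈ -32478.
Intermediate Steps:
-32596 + √(14042 + 1/297) = -32596 + √(4170475/297) = -32596 + 5*√5505027/99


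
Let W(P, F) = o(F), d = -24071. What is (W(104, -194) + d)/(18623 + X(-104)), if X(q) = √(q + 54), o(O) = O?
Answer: -451887095/346816179 + 121325*I*√2/346816179 ≈ -1.303 + 0.00049473*I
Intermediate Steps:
W(P, F) = F
X(q) = √(54 + q)
(W(104, -194) + d)/(18623 + X(-104)) = (-194 - 24071)/(18623 + √(54 - 104)) = -24265/(18623 + √(-50)) = -24265/(18623 + 5*I*√2)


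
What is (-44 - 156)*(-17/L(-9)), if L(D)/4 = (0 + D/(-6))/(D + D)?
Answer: -10200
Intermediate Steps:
L(D) = -⅓ (L(D) = 4*((0 + D/(-6))/(D + D)) = 4*((0 + D*(-⅙))/((2*D))) = 4*((0 - D/6)*(1/(2*D))) = 4*((-D/6)*(1/(2*D))) = 4*(-1/12) = -⅓)
(-44 - 156)*(-17/L(-9)) = (-44 - 156)*(-17/(-⅓)) = -(-3400)*(-3) = -200*51 = -10200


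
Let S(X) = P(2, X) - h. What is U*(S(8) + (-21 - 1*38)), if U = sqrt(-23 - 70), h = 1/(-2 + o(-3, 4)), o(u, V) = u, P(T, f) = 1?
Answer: -289*I*sqrt(93)/5 ≈ -557.4*I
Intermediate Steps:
h = -1/5 (h = 1/(-2 - 3) = 1/(-5) = -1/5 ≈ -0.20000)
U = I*sqrt(93) (U = sqrt(-93) = I*sqrt(93) ≈ 9.6436*I)
S(X) = 6/5 (S(X) = 1 - 1*(-1/5) = 1 + 1/5 = 6/5)
U*(S(8) + (-21 - 1*38)) = (I*sqrt(93))*(6/5 + (-21 - 1*38)) = (I*sqrt(93))*(6/5 + (-21 - 38)) = (I*sqrt(93))*(6/5 - 59) = (I*sqrt(93))*(-289/5) = -289*I*sqrt(93)/5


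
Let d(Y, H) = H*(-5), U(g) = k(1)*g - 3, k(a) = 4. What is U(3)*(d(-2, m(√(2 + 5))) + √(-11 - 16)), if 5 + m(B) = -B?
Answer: 225 + 45*√7 + 27*I*√3 ≈ 344.06 + 46.765*I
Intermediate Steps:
U(g) = -3 + 4*g (U(g) = 4*g - 3 = -3 + 4*g)
m(B) = -5 - B
d(Y, H) = -5*H
U(3)*(d(-2, m(√(2 + 5))) + √(-11 - 16)) = (-3 + 4*3)*(-5*(-5 - √(2 + 5)) + √(-11 - 16)) = (-3 + 12)*(-5*(-5 - √7) + √(-27)) = 9*((25 + 5*√7) + 3*I*√3) = 9*(25 + 5*√7 + 3*I*√3) = 225 + 45*√7 + 27*I*√3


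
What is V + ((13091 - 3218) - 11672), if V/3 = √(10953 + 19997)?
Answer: -1799 + 15*√1238 ≈ -1271.2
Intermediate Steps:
V = 15*√1238 (V = 3*√(10953 + 19997) = 3*√30950 = 3*(5*√1238) = 15*√1238 ≈ 527.78)
V + ((13091 - 3218) - 11672) = 15*√1238 + ((13091 - 3218) - 11672) = 15*√1238 + (9873 - 11672) = 15*√1238 - 1799 = -1799 + 15*√1238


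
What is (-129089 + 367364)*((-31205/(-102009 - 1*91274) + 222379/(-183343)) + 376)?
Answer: 3165979731371576550/35437085069 ≈ 8.9341e+7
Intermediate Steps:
(-129089 + 367364)*((-31205/(-102009 - 1*91274) + 222379/(-183343)) + 376) = 238275*((-31205/(-102009 - 91274) + 222379*(-1/183343)) + 376) = 238275*((-31205/(-193283) - 222379/183343) + 376) = 238275*((-31205*(-1/193283) - 222379/183343) + 376) = 238275*((31205/193283 - 222379/183343) + 376) = 238275*(-37260861942/35437085069 + 376) = 238275*(13287083124002/35437085069) = 3165979731371576550/35437085069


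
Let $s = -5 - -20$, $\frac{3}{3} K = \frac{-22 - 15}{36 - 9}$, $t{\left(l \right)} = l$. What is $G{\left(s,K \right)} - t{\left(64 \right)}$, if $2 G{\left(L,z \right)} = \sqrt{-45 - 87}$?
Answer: $-64 + i \sqrt{33} \approx -64.0 + 5.7446 i$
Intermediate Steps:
$K = - \frac{37}{27}$ ($K = \frac{-22 - 15}{36 - 9} = - \frac{37}{27} \approx -1.3704$)
$s = 15$ ($s = -5 + 20 = 15$)
$G{\left(L,z \right)} = i \sqrt{33}$ ($G{\left(L,z \right)} = \frac{\sqrt{-45 - 87}}{2} = \frac{\sqrt{-132}}{2} = \frac{2 i \sqrt{33}}{2} = i \sqrt{33}$)
$G{\left(s,K \right)} - t{\left(64 \right)} = i \sqrt{33} - 64 = -64 + i \sqrt{33}$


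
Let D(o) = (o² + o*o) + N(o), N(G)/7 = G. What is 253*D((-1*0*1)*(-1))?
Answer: 0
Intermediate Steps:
N(G) = 7*G
D(o) = 2*o² + 7*o (D(o) = (o² + o*o) + 7*o = (o² + o²) + 7*o = 2*o² + 7*o)
253*D((-1*0*1)*(-1)) = 253*(((-1*0*1)*(-1))*(7 + 2*((-1*0*1)*(-1)))) = 253*(((0*1)*(-1))*(7 + 2*((0*1)*(-1)))) = 253*((0*(-1))*(7 + 2*(0*(-1)))) = 253*(0*(7 + 2*0)) = 253*(0*(7 + 0)) = 253*(0*7) = 253*0 = 0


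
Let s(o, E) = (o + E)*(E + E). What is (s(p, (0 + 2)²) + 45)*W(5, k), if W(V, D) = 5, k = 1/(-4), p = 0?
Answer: 385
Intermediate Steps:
k = -¼ ≈ -0.25000
s(o, E) = 2*E*(E + o) (s(o, E) = (E + o)*(2*E) = 2*E*(E + o))
(s(p, (0 + 2)²) + 45)*W(5, k) = (2*(0 + 2)²*((0 + 2)² + 0) + 45)*5 = (2*2²*(2² + 0) + 45)*5 = (2*4*(4 + 0) + 45)*5 = (2*4*4 + 45)*5 = (32 + 45)*5 = 77*5 = 385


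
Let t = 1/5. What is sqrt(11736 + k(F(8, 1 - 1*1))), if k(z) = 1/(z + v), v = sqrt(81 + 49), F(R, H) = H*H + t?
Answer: sqrt(11741 + 58680*sqrt(130))/sqrt(1 + 5*sqrt(130)) ≈ 108.33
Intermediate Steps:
t = 1/5 ≈ 0.20000
F(R, H) = 1/5 + H**2 (F(R, H) = H*H + 1/5 = H**2 + 1/5 = 1/5 + H**2)
v = sqrt(130) ≈ 11.402
k(z) = 1/(z + sqrt(130))
sqrt(11736 + k(F(8, 1 - 1*1))) = sqrt(11736 + 1/((1/5 + (1 - 1*1)**2) + sqrt(130))) = sqrt(11736 + 1/((1/5 + (1 - 1)**2) + sqrt(130))) = sqrt(11736 + 1/((1/5 + 0**2) + sqrt(130))) = sqrt(11736 + 1/((1/5 + 0) + sqrt(130))) = sqrt(11736 + 1/(1/5 + sqrt(130)))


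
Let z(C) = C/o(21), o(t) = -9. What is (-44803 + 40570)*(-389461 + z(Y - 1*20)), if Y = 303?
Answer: 4946164552/3 ≈ 1.6487e+9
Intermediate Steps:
z(C) = -C/9 (z(C) = C/(-9) = C*(-1/9) = -C/9)
(-44803 + 40570)*(-389461 + z(Y - 1*20)) = (-44803 + 40570)*(-389461 - (303 - 1*20)/9) = -4233*(-389461 - (303 - 20)/9) = -4233*(-389461 - 1/9*283) = -4233*(-389461 - 283/9) = -4233*(-3505432/9) = 4946164552/3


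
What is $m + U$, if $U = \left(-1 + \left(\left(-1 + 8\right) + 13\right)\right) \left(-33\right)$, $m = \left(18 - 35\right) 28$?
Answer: $-1103$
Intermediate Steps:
$m = -476$ ($m = \left(-17\right) 28 = -476$)
$U = -627$ ($U = \left(-1 + \left(7 + 13\right)\right) \left(-33\right) = \left(-1 + 20\right) \left(-33\right) = 19 \left(-33\right) = -627$)
$m + U = -476 - 627 = -1103$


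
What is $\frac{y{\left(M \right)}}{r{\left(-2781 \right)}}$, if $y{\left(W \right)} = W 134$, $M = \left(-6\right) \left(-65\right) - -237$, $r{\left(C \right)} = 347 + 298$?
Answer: $\frac{28006}{215} \approx 130.26$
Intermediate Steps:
$r{\left(C \right)} = 645$
$M = 627$ ($M = 390 + 237 = 627$)
$y{\left(W \right)} = 134 W$
$\frac{y{\left(M \right)}}{r{\left(-2781 \right)}} = \frac{134 \cdot 627}{645} = 84018 \cdot \frac{1}{645} = \frac{28006}{215}$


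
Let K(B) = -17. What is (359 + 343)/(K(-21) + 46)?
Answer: 702/29 ≈ 24.207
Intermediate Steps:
(359 + 343)/(K(-21) + 46) = (359 + 343)/(-17 + 46) = 702/29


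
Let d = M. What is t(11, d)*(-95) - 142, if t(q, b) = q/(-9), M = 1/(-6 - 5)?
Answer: -233/9 ≈ -25.889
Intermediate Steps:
M = -1/11 (M = 1/(-11) = -1/11 ≈ -0.090909)
d = -1/11 ≈ -0.090909
t(q, b) = -q/9 (t(q, b) = q*(-⅑) = -q/9)
t(11, d)*(-95) - 142 = -⅑*11*(-95) - 142 = -11/9*(-95) - 142 = 1045/9 - 142 = -233/9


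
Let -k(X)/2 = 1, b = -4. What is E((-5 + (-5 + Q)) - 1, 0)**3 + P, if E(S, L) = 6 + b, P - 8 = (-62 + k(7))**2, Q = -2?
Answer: 4112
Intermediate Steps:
k(X) = -2 (k(X) = -2*1 = -2)
P = 4104 (P = 8 + (-62 - 2)**2 = 8 + (-64)**2 = 8 + 4096 = 4104)
E(S, L) = 2 (E(S, L) = 6 - 4 = 2)
E((-5 + (-5 + Q)) - 1, 0)**3 + P = 2**3 + 4104 = 8 + 4104 = 4112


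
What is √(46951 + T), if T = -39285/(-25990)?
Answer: √1268619487690/5198 ≈ 216.69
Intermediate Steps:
T = 7857/5198 (T = -39285*(-1/25990) = 7857/5198 ≈ 1.5115)
√(46951 + T) = √(46951 + 7857/5198) = √(244059155/5198) = √1268619487690/5198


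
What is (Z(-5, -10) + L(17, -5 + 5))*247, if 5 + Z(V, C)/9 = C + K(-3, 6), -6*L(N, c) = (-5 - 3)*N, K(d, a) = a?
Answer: -43225/3 ≈ -14408.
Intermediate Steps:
L(N, c) = 4*N/3 (L(N, c) = -(-5 - 3)*N/6 = -(-4)*N/3 = 4*N/3)
Z(V, C) = 9 + 9*C (Z(V, C) = -45 + 9*(C + 6) = -45 + 9*(6 + C) = -45 + (54 + 9*C) = 9 + 9*C)
(Z(-5, -10) + L(17, -5 + 5))*247 = ((9 + 9*(-10)) + (4/3)*17)*247 = ((9 - 90) + 68/3)*247 = (-81 + 68/3)*247 = -175/3*247 = -43225/3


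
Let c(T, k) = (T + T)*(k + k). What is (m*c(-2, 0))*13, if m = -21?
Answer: 0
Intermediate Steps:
c(T, k) = 4*T*k (c(T, k) = (2*T)*(2*k) = 4*T*k)
(m*c(-2, 0))*13 = -84*(-2)*0*13 = -21*0*13 = 0*13 = 0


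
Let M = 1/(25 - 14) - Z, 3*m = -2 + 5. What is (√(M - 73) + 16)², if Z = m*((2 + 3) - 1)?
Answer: 1970/11 + 96*I*√1034/11 ≈ 179.09 + 280.63*I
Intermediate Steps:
m = 1 (m = (-2 + 5)/3 = (⅓)*3 = 1)
Z = 4 (Z = 1*((2 + 3) - 1) = 1*(5 - 1) = 1*4 = 4)
M = -43/11 (M = 1/(25 - 14) - 1*4 = 1/11 - 4 = -43/11 ≈ -3.9091)
(√(M - 73) + 16)² = (√(-43/11 - 73) + 16)² = (√(-846/11) + 16)² = (3*I*√1034/11 + 16)² = (16 + 3*I*√1034/11)²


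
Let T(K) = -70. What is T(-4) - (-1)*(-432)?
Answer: -502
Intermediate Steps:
T(-4) - (-1)*(-432) = -70 - (-1)*(-432) = -70 - 1*432 = -70 - 432 = -502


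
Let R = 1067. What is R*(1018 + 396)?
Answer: 1508738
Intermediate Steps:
R*(1018 + 396) = 1067*(1018 + 396) = 1067*1414 = 1508738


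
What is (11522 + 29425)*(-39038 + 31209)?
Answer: -320574063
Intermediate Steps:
(11522 + 29425)*(-39038 + 31209) = 40947*(-7829) = -320574063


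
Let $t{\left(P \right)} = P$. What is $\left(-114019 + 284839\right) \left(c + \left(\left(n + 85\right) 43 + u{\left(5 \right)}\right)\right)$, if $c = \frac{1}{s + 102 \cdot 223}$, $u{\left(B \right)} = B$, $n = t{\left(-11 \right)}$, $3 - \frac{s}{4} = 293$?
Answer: $\frac{5875745334030}{10793} \approx 5.444 \cdot 10^{8}$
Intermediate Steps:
$s = -1160$ ($s = 12 - 1172 = -1160$)
$n = -11$
$c = \frac{1}{21586}$ ($c = \frac{1}{-1160 + 102 \cdot 223} = \frac{1}{-1160 + 22746} = \frac{1}{21586} \approx 4.6326 \cdot 10^{-5}$)
$\left(-114019 + 284839\right) \left(c + \left(\left(n + 85\right) 43 + u{\left(5 \right)}\right)\right) = \left(-114019 + 284839\right) \left(\frac{1}{21586} + \left(\left(-11 + 85\right) 43 + 5\right)\right) = 170820 \left(\frac{1}{21586} + \left(74 \cdot 43 + 5\right)\right) = 170820 \left(\frac{1}{21586} + \left(3182 + 5\right)\right) = 170820 \left(\frac{1}{21586} + 3187\right) = 170820 \cdot \frac{68794583}{21586} = \frac{5875745334030}{10793}$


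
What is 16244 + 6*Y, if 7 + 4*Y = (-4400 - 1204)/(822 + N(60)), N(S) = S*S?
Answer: 23925377/1474 ≈ 16232.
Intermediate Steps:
N(S) = S²
Y = -6093/2948 (Y = -7/4 + ((-4400 - 1204)/(822 + 60²))/4 = -7/4 + (-5604/(822 + 3600))/4 = -7/4 + (-5604/4422)/4 = -7/4 + (-5604*1/4422)/4 = -7/4 + (¼)*(-934/737) = -7/4 - 467/1474 = -6093/2948 ≈ -2.0668)
16244 + 6*Y = 16244 + 6*(-6093/2948) = 16244 - 18279/1474 = 23925377/1474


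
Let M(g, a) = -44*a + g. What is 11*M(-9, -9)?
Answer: 4257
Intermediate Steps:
M(g, a) = g - 44*a
11*M(-9, -9) = 11*(-9 - 44*(-9)) = 11*(-9 + 396) = 11*387 = 4257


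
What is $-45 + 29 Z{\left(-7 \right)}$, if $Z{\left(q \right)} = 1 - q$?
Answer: $187$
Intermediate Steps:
$-45 + 29 Z{\left(-7 \right)} = -45 + 29 \left(1 - -7\right) = -45 + 29 \left(1 + 7\right) = -45 + 29 \cdot 8 = -45 + 232 = 187$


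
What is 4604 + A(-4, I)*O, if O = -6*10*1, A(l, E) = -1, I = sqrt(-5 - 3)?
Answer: 4664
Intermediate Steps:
I = 2*I*sqrt(2) (I = sqrt(-8) = 2*I*sqrt(2) ≈ 2.8284*I)
O = -60 (O = -60*1 = -60)
4604 + A(-4, I)*O = 4604 - 1*(-60) = 4604 + 60 = 4664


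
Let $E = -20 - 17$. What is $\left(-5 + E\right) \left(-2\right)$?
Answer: $84$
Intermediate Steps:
$E = -37$ ($E = -20 - 17 = -37$)
$\left(-5 + E\right) \left(-2\right) = \left(-5 - 37\right) \left(-2\right) = \left(-42\right) \left(-2\right) = 84$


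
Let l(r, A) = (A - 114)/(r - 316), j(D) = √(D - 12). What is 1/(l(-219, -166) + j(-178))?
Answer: 2996/1089223 - 11449*I*√190/2178446 ≈ 0.0027506 - 0.072443*I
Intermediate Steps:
j(D) = √(-12 + D)
l(r, A) = (-114 + A)/(-316 + r)
1/(l(-219, -166) + j(-178)) = 1/((-114 - 166)/(-316 - 219) + √(-12 - 178)) = 1/(-280/(-535) + √(-190)) = 1/(-1/535*(-280) + I*√190) = 1/(56/107 + I*√190)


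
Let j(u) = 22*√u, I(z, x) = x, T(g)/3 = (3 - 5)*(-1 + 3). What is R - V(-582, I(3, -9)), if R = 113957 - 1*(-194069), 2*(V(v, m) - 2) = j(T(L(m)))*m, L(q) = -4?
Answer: 308024 + 198*I*√3 ≈ 3.0802e+5 + 342.95*I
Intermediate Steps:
T(g) = -12 (T(g) = 3*((3 - 5)*(-1 + 3)) = 3*(-2*2) = 3*(-4) = -12)
V(v, m) = 2 + 22*I*m*√3 (V(v, m) = 2 + ((22*√(-12))*m)/2 = 2 + ((22*(2*I*√3))*m)/2 = 2 + ((44*I*√3)*m)/2 = 2 + (44*I*m*√3)/2 = 2 + 22*I*m*√3)
R = 308026 (R = 113957 + 194069 = 308026)
R - V(-582, I(3, -9)) = 308026 - (2 + 22*I*(-9)*√3) = 308026 - (2 - 198*I*√3) = 308026 + (-2 + 198*I*√3) = 308024 + 198*I*√3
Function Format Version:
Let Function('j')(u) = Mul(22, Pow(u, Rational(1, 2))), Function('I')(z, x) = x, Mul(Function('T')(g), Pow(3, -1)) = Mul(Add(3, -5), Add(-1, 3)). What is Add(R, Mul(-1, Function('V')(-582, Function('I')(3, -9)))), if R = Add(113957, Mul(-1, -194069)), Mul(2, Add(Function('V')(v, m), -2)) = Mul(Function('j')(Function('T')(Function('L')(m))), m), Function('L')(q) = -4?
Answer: Add(308024, Mul(198, I, Pow(3, Rational(1, 2)))) ≈ Add(3.0802e+5, Mul(342.95, I))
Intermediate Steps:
Function('T')(g) = -12 (Function('T')(g) = Mul(3, Mul(Add(3, -5), Add(-1, 3))) = Mul(3, Mul(-2, 2)) = Mul(3, -4) = -12)
Function('V')(v, m) = Add(2, Mul(22, I, m, Pow(3, Rational(1, 2)))) (Function('V')(v, m) = Add(2, Mul(Rational(1, 2), Mul(Mul(22, Pow(-12, Rational(1, 2))), m))) = Add(2, Mul(Rational(1, 2), Mul(Mul(22, Mul(2, I, Pow(3, Rational(1, 2)))), m))) = Add(2, Mul(Rational(1, 2), Mul(Mul(44, I, Pow(3, Rational(1, 2))), m))) = Add(2, Mul(Rational(1, 2), Mul(44, I, m, Pow(3, Rational(1, 2))))) = Add(2, Mul(22, I, m, Pow(3, Rational(1, 2)))))
R = 308026 (R = Add(113957, 194069) = 308026)
Add(R, Mul(-1, Function('V')(-582, Function('I')(3, -9)))) = Add(308026, Mul(-1, Add(2, Mul(22, I, -9, Pow(3, Rational(1, 2)))))) = Add(308026, Mul(-1, Add(2, Mul(-198, I, Pow(3, Rational(1, 2)))))) = Add(308026, Add(-2, Mul(198, I, Pow(3, Rational(1, 2))))) = Add(308024, Mul(198, I, Pow(3, Rational(1, 2))))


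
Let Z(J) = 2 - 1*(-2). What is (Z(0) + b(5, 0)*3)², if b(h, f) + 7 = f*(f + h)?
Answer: 289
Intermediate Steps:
b(h, f) = -7 + f*(f + h)
Z(J) = 4 (Z(J) = 2 + 2 = 4)
(Z(0) + b(5, 0)*3)² = (4 + (-7 + 0² + 0*5)*3)² = (4 + (-7 + 0 + 0)*3)² = (4 - 7*3)² = (4 - 21)² = (-17)² = 289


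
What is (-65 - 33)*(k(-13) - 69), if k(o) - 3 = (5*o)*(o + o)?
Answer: -159152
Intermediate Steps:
k(o) = 3 + 10*o² (k(o) = 3 + (5*o)*(o + o) = 3 + (5*o)*(2*o) = 3 + 10*o²)
(-65 - 33)*(k(-13) - 69) = (-65 - 33)*((3 + 10*(-13)²) - 69) = -98*((3 + 10*169) - 69) = -98*((3 + 1690) - 69) = -98*(1693 - 69) = -98*1624 = -159152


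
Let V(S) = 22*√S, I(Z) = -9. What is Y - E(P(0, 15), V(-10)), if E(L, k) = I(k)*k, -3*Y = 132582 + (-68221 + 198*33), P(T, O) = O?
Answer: -70895/3 + 198*I*√10 ≈ -23632.0 + 626.13*I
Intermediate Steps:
Y = -70895/3 (Y = -(132582 + (-68221 + 198*33))/3 = -(132582 + (-68221 + 6534))/3 = -(132582 - 61687)/3 = -⅓*70895 = -70895/3 ≈ -23632.)
E(L, k) = -9*k
Y - E(P(0, 15), V(-10)) = -70895/3 - (-9)*22*√(-10) = -70895/3 - (-9)*22*(I*√10) = -70895/3 - (-9)*22*I*√10 = -70895/3 - (-198)*I*√10 = -70895/3 + 198*I*√10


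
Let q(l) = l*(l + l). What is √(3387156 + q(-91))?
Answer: √3403718 ≈ 1844.9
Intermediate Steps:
q(l) = 2*l² (q(l) = l*(2*l) = 2*l²)
√(3387156 + q(-91)) = √(3387156 + 2*(-91)²) = √(3387156 + 2*8281) = √(3387156 + 16562) = √3403718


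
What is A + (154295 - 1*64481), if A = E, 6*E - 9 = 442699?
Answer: 490796/3 ≈ 1.6360e+5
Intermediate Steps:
E = 221354/3 (E = 3/2 + (⅙)*442699 = 3/2 + 442699/6 = 221354/3 ≈ 73785.)
A = 221354/3 ≈ 73785.
A + (154295 - 1*64481) = 221354/3 + (154295 - 1*64481) = 221354/3 + (154295 - 64481) = 221354/3 + 89814 = 490796/3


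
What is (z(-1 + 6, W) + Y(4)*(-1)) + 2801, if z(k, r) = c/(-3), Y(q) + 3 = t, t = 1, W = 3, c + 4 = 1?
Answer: 2804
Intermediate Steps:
c = -3 (c = -4 + 1 = -3)
Y(q) = -2 (Y(q) = -3 + 1 = -2)
z(k, r) = 1 (z(k, r) = -3/(-3) = -3*(-⅓) = 1)
(z(-1 + 6, W) + Y(4)*(-1)) + 2801 = (1 - 2*(-1)) + 2801 = (1 + 2) + 2801 = 3 + 2801 = 2804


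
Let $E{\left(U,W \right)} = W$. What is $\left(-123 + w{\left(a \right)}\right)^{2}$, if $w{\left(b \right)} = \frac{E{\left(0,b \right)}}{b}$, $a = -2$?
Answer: $14884$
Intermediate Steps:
$w{\left(b \right)} = 1$ ($w{\left(b \right)} = \frac{b}{b} = 1$)
$\left(-123 + w{\left(a \right)}\right)^{2} = \left(-123 + 1\right)^{2} = \left(-122\right)^{2} = 14884$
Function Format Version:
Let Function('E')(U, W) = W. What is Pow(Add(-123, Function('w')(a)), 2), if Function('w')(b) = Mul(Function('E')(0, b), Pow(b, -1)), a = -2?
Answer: 14884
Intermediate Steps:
Function('w')(b) = 1 (Function('w')(b) = Mul(b, Pow(b, -1)) = 1)
Pow(Add(-123, Function('w')(a)), 2) = Pow(Add(-123, 1), 2) = Pow(-122, 2) = 14884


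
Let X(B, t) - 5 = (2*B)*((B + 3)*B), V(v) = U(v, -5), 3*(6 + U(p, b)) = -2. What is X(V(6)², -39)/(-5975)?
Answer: -27328729/871155 ≈ -31.371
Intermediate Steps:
U(p, b) = -20/3 (U(p, b) = -6 + (⅓)*(-2) = -6 - ⅔ = -20/3)
V(v) = -20/3
X(B, t) = 5 + 2*B²*(3 + B) (X(B, t) = 5 + (2*B)*((B + 3)*B) = 5 + (2*B)*((3 + B)*B) = 5 + (2*B)*(B*(3 + B)) = 5 + 2*B²*(3 + B))
X(V(6)², -39)/(-5975) = (5 + 2*((-20/3)²)³ + 6*((-20/3)²)²)/(-5975) = (5 + 2*(400/9)³ + 6*(400/9)²)*(-1/5975) = (5 + 2*(64000000/729) + 6*(160000/81))*(-1/5975) = (5 + 128000000/729 + 320000/27)*(-1/5975) = (136643645/729)*(-1/5975) = -27328729/871155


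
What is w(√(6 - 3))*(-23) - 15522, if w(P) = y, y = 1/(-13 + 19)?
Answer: -93155/6 ≈ -15526.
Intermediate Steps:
y = ⅙ (y = 1/6 = ⅙ ≈ 0.16667)
w(P) = ⅙
w(√(6 - 3))*(-23) - 15522 = (⅙)*(-23) - 15522 = -23/6 - 15522 = -93155/6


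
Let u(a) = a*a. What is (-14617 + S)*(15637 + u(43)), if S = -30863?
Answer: -795263280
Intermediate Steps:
u(a) = a**2
(-14617 + S)*(15637 + u(43)) = (-14617 - 30863)*(15637 + 43**2) = -45480*(15637 + 1849) = -45480*17486 = -795263280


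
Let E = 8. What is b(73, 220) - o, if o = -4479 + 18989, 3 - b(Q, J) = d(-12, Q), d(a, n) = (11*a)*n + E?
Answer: -4879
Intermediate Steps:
d(a, n) = 8 + 11*a*n (d(a, n) = (11*a)*n + 8 = 11*a*n + 8 = 8 + 11*a*n)
b(Q, J) = -5 + 132*Q (b(Q, J) = 3 - (8 + 11*(-12)*Q) = 3 - (8 - 132*Q) = 3 + (-8 + 132*Q) = -5 + 132*Q)
o = 14510
b(73, 220) - o = (-5 + 132*73) - 1*14510 = (-5 + 9636) - 14510 = 9631 - 14510 = -4879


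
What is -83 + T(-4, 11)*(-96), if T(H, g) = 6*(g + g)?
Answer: -12755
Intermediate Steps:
T(H, g) = 12*g (T(H, g) = 6*(2*g) = 12*g)
-83 + T(-4, 11)*(-96) = -83 + (12*11)*(-96) = -83 + 132*(-96) = -83 - 12672 = -12755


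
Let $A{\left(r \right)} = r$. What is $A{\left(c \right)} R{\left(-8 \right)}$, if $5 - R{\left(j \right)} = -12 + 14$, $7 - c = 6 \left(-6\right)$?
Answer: $129$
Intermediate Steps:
$c = 43$ ($c = 7 - 6 \left(-6\right) = 7 - -36 = 7 + 36 = 43$)
$R{\left(j \right)} = 3$ ($R{\left(j \right)} = 5 - \left(-12 + 14\right) = 5 - 2 = 3$)
$A{\left(c \right)} R{\left(-8 \right)} = 43 \cdot 3 = 129$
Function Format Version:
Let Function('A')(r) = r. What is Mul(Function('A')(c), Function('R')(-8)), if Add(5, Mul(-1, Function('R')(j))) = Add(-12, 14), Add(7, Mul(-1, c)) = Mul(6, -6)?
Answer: 129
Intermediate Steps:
c = 43 (c = Add(7, Mul(-1, Mul(6, -6))) = Add(7, Mul(-1, -36)) = Add(7, 36) = 43)
Function('R')(j) = 3 (Function('R')(j) = Add(5, Mul(-1, Add(-12, 14))) = Add(5, Mul(-1, 2)) = Add(5, -2) = 3)
Mul(Function('A')(c), Function('R')(-8)) = Mul(43, 3) = 129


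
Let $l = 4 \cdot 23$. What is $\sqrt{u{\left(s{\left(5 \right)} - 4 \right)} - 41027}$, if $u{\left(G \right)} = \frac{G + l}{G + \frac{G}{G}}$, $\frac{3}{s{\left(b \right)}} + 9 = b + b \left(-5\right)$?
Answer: $\frac{i \sqrt{36949790}}{30} \approx 202.62 i$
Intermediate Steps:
$s{\left(b \right)} = \frac{3}{-9 - 4 b}$ ($s{\left(b \right)} = \frac{3}{-9 + \left(b + b \left(-5\right)\right)} = \frac{3}{-9 + \left(b - 5 b\right)} = \frac{3}{-9 - 4 b}$)
$l = 92$
$u{\left(G \right)} = \frac{92 + G}{1 + G}$ ($u{\left(G \right)} = \frac{G + 92}{G + \frac{G}{G}} = \frac{92 + G}{G + 1} = \frac{92 + G}{1 + G}$)
$\sqrt{u{\left(s{\left(5 \right)} - 4 \right)} - 41027} = \sqrt{\frac{92 - \left(4 + \frac{3}{9 + 4 \cdot 5}\right)}{1 - \left(4 + \frac{3}{9 + 4 \cdot 5}\right)} - 41027} = \sqrt{\frac{92 - \left(4 + \frac{3}{9 + 20}\right)}{1 - \left(4 + \frac{3}{9 + 20}\right)} - 41027} = \sqrt{\frac{92 - \left(4 + \frac{3}{29}\right)}{1 - \left(4 + \frac{3}{29}\right)} - 41027} = \sqrt{\frac{92 - \frac{119}{29}}{1 - \frac{119}{29}} - 41027} = \sqrt{\frac{1}{- \frac{90}{29}} \cdot \frac{2549}{29} - 41027} = \sqrt{\left(- \frac{29}{90}\right) \frac{2549}{29} - 41027} = \sqrt{- \frac{2549}{90} - 41027} = \sqrt{- \frac{3694979}{90}} = \frac{i \sqrt{36949790}}{30}$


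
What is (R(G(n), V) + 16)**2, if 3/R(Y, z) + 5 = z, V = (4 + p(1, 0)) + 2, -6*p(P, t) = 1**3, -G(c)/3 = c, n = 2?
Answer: 9604/25 ≈ 384.16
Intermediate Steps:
G(c) = -3*c
p(P, t) = -1/6 (p(P, t) = -1/6*1**3 = -1/6*1 = -1/6)
V = 35/6 (V = (4 - 1/6) + 2 = 23/6 + 2 = 35/6 ≈ 5.8333)
R(Y, z) = 3/(-5 + z)
(R(G(n), V) + 16)**2 = (3/(-5 + 35/6) + 16)**2 = (3/(5/6) + 16)**2 = (3*(6/5) + 16)**2 = (18/5 + 16)**2 = (98/5)**2 = 9604/25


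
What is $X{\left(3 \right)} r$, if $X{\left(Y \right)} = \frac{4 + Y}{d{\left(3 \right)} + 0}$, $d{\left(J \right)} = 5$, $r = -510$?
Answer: $-714$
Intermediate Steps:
$X{\left(Y \right)} = \frac{4}{5} + \frac{Y}{5}$ ($X{\left(Y \right)} = \frac{4 + Y}{5 + 0} = \frac{4 + Y}{5} = \left(4 + Y\right) \frac{1}{5} = \frac{4}{5} + \frac{Y}{5}$)
$X{\left(3 \right)} r = \left(\frac{4}{5} + \frac{1}{5} \cdot 3\right) \left(-510\right) = \left(\frac{4}{5} + \frac{3}{5}\right) \left(-510\right) = \frac{7}{5} \left(-510\right) = -714$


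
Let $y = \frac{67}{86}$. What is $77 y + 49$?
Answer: $\frac{9373}{86} \approx 108.99$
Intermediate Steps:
$y = \frac{67}{86}$ ($y = 67 \cdot \frac{1}{86} = \frac{67}{86} \approx 0.77907$)
$77 y + 49 = 77 \cdot \frac{67}{86} + 49 = \frac{5159}{86} + 49 = \frac{9373}{86}$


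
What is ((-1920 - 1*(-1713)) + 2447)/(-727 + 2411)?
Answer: 560/421 ≈ 1.3302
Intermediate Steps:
((-1920 - 1*(-1713)) + 2447)/(-727 + 2411) = ((-1920 + 1713) + 2447)/1684 = (-207 + 2447)*(1/1684) = 2240*(1/1684) = 560/421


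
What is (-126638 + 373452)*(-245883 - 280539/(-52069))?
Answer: -3159861258977832/52069 ≈ -6.0686e+10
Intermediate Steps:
(-126638 + 373452)*(-245883 - 280539/(-52069)) = 246814*(-245883 - 280539*(-1/52069)) = 246814*(-245883 + 280539/52069) = 246814*(-12802601388/52069) = -3159861258977832/52069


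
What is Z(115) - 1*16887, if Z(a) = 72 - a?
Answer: -16930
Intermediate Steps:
Z(115) - 1*16887 = (72 - 1*115) - 1*16887 = (72 - 115) - 16887 = -43 - 16887 = -16930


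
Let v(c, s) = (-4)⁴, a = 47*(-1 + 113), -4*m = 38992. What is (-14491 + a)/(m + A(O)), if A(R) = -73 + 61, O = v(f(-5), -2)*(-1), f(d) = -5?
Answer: 9227/9760 ≈ 0.94539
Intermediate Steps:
m = -9748 (m = -¼*38992 = -9748)
a = 5264 (a = 47*112 = 5264)
v(c, s) = 256
O = -256 (O = 256*(-1) = -256)
A(R) = -12
(-14491 + a)/(m + A(O)) = (-14491 + 5264)/(-9748 - 12) = -9227/(-9760) = -9227*(-1/9760) = 9227/9760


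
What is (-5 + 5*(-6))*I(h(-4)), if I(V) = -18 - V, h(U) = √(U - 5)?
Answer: 630 + 105*I ≈ 630.0 + 105.0*I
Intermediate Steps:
h(U) = √(-5 + U)
(-5 + 5*(-6))*I(h(-4)) = (-5 + 5*(-6))*(-18 - √(-5 - 4)) = (-5 - 30)*(-18 - √(-9)) = -35*(-18 - 3*I) = 630 + 105*I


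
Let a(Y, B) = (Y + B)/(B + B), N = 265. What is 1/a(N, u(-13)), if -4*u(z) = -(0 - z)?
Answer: 26/1073 ≈ 0.024231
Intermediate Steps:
u(z) = -z/4 (u(z) = -(-1)*(0 - z)/4 = -(-1)*(-z)/4 = -z/4)
a(Y, B) = (B + Y)/(2*B) (a(Y, B) = (B + Y)/((2*B)) = (B + Y)*(1/(2*B)) = (B + Y)/(2*B))
1/a(N, u(-13)) = 1/((-¼*(-13) + 265)/(2*((-¼*(-13))))) = 1/((13/4 + 265)/(2*(13/4))) = 1/((½)*(4/13)*(1073/4)) = 1/(1073/26) = 26/1073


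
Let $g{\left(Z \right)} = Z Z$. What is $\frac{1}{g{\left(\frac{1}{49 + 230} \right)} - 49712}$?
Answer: $- \frac{77841}{3869631791} \approx -2.0116 \cdot 10^{-5}$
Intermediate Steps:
$g{\left(Z \right)} = Z^{2}$
$\frac{1}{g{\left(\frac{1}{49 + 230} \right)} - 49712} = \frac{1}{\left(\frac{1}{49 + 230}\right)^{2} - 49712} = \frac{1}{\left(\frac{1}{279}\right)^{2} - 49712} = \frac{1}{\frac{1}{77841} - 49712} = \frac{1}{- \frac{3869631791}{77841}} = - \frac{77841}{3869631791}$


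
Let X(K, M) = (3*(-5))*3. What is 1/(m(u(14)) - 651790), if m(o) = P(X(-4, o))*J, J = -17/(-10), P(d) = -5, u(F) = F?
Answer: -2/1303597 ≈ -1.5342e-6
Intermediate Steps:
X(K, M) = -45 (X(K, M) = -15*3 = -45)
J = 17/10 (J = -17*(-⅒) = 17/10 ≈ 1.7000)
m(o) = -17/2 (m(o) = -5*17/10 = -17/2)
1/(m(u(14)) - 651790) = 1/(-17/2 - 651790) = 1/(-1303597/2) = -2/1303597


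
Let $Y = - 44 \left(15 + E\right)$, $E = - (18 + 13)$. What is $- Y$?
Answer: $-704$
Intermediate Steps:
$E = -31$ ($E = \left(-1\right) 31 = -31$)
$Y = 704$ ($Y = - 44 \left(15 - 31\right) = \left(-44\right) \left(-16\right) = 704$)
$- Y = \left(-1\right) 704 = -704$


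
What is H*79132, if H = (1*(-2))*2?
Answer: -316528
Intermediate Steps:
H = -4 (H = -2*2 = -4)
H*79132 = -4*79132 = -316528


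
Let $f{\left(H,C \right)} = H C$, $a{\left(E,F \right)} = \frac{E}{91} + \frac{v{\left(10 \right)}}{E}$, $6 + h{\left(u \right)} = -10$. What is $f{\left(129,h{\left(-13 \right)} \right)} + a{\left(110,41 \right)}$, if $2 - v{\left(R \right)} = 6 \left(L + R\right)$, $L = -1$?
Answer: $- \frac{10326636}{5005} \approx -2063.3$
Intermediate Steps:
$h{\left(u \right)} = -16$ ($h{\left(u \right)} = -6 - 10 = -16$)
$v{\left(R \right)} = 8 - 6 R$ ($v{\left(R \right)} = 2 - 6 \left(-1 + R\right) = 2 - \left(-6 + 6 R\right) = 8 - 6 R$)
$a{\left(E,F \right)} = - \frac{52}{E} + \frac{E}{91}$ ($a{\left(E,F \right)} = \frac{E}{91} + \frac{8 - 60}{E} = E \frac{1}{91} + \frac{8 - 60}{E} = \frac{E}{91} - \frac{52}{E} = - \frac{52}{E} + \frac{E}{91}$)
$f{\left(H,C \right)} = C H$
$f{\left(129,h{\left(-13 \right)} \right)} + a{\left(110,41 \right)} = \left(-16\right) 129 + \left(- \frac{52}{110} + \frac{1}{91} \cdot 110\right) = -2064 + \left(\left(-52\right) \frac{1}{110} + \frac{110}{91}\right) = -2064 + \left(- \frac{26}{55} + \frac{110}{91}\right) = -2064 + \frac{3684}{5005} = - \frac{10326636}{5005}$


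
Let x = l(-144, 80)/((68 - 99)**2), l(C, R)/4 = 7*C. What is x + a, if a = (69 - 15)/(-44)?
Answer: -114651/21142 ≈ -5.4229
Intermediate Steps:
l(C, R) = 28*C (l(C, R) = 4*(7*C) = 28*C)
x = -4032/961 (x = (28*(-144))/((68 - 99)**2) = -4032/((-31)**2) = -4032/961 ≈ -4.1956)
a = -27/22 (a = 54*(-1/44) = -27/22 ≈ -1.2273)
x + a = -4032/961 - 27/22 = -114651/21142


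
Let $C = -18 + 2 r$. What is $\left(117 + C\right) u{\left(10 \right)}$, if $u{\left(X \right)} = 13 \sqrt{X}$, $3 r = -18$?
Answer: $1131 \sqrt{10} \approx 3576.5$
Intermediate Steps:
$r = -6$ ($r = \frac{1}{3} \left(-18\right) = -6$)
$C = -30$ ($C = -18 + 2 \left(-6\right) = -18 - 12 = -30$)
$\left(117 + C\right) u{\left(10 \right)} = \left(117 - 30\right) 13 \sqrt{10} = 87 \cdot 13 \sqrt{10} = 1131 \sqrt{10}$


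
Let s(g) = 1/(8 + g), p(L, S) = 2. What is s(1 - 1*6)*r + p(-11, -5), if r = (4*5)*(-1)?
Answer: -14/3 ≈ -4.6667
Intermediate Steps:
r = -20 (r = 20*(-1) = -20)
s(1 - 1*6)*r + p(-11, -5) = -20/(8 + (1 - 1*6)) + 2 = -20/(8 + (1 - 6)) + 2 = -20/(8 - 5) + 2 = -20/3 + 2 = -14/3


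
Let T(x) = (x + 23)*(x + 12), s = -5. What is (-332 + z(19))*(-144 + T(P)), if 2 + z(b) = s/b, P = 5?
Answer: -2108532/19 ≈ -1.1098e+5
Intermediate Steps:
T(x) = (12 + x)*(23 + x) (T(x) = (23 + x)*(12 + x) = (12 + x)*(23 + x))
z(b) = -2 - 5/b
(-332 + z(19))*(-144 + T(P)) = (-332 + (-2 - 5/19))*(-144 + (276 + 5² + 35*5)) = (-332 + (-2 - 5*1/19))*(-144 + (276 + 25 + 175)) = (-332 + (-2 - 5/19))*(-144 + 476) = (-332 - 43/19)*332 = -6351/19*332 = -2108532/19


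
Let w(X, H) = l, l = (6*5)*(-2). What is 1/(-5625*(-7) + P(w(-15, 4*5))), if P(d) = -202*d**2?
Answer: -1/687825 ≈ -1.4539e-6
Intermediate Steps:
l = -60 (l = 30*(-2) = -60)
w(X, H) = -60
1/(-5625*(-7) + P(w(-15, 4*5))) = 1/(-5625*(-7) - 202*(-60)**2) = 1/(39375 - 202*3600) = 1/(39375 - 727200) = 1/(-687825) = -1/687825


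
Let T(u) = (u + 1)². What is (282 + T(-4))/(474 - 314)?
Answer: 291/160 ≈ 1.8188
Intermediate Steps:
T(u) = (1 + u)²
(282 + T(-4))/(474 - 314) = (282 + (1 - 4)²)/(474 - 314) = (282 + (-3)²)/160 = (282 + 9)*(1/160) = 291*(1/160) = 291/160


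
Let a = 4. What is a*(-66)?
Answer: -264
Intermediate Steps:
a*(-66) = 4*(-66) = -264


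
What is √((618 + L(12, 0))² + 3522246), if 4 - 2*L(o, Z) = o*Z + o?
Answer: √3899242 ≈ 1974.7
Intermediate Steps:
L(o, Z) = 2 - o/2 - Z*o/2 (L(o, Z) = 2 - (o*Z + o)/2 = 2 - (Z*o + o)/2 = 2 - (o + Z*o)/2 = 2 + (-o/2 - Z*o/2) = 2 - o/2 - Z*o/2)
√((618 + L(12, 0))² + 3522246) = √((618 + (2 - ½*12 - ½*0*12))² + 3522246) = √((618 + (2 - 6 + 0))² + 3522246) = √((618 - 4)² + 3522246) = √(614² + 3522246) = √(376996 + 3522246) = √3899242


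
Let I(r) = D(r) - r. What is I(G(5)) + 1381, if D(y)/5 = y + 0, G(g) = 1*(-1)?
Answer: 1377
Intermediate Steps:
G(g) = -1
D(y) = 5*y (D(y) = 5*(y + 0) = 5*y)
I(r) = 4*r (I(r) = 5*r - r = 4*r)
I(G(5)) + 1381 = 4*(-1) + 1381 = -4 + 1381 = 1377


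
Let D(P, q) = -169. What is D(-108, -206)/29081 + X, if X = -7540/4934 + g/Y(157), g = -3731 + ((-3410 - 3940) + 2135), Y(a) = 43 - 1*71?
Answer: 3509504759/11037358 ≈ 317.97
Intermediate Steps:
Y(a) = -28 (Y(a) = 43 - 71 = -28)
g = -8946 (g = -3731 + (-7350 + 2135) = -3731 - 5215 = -8946)
X = 1568873/4934 (X = -7540/4934 - 8946/(-28) = -7540*1/4934 - 8946*(-1/28) = -3770/2467 + 639/2 = 1568873/4934 ≈ 317.97)
D(-108, -206)/29081 + X = -169/29081 + 1568873/4934 = -169*1/29081 + 1568873/4934 = -13/2237 + 1568873/4934 = 3509504759/11037358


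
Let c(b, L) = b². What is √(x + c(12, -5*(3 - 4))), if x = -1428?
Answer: 2*I*√321 ≈ 35.833*I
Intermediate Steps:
√(x + c(12, -5*(3 - 4))) = √(-1428 + 12²) = √(-1428 + 144) = √(-1284) = 2*I*√321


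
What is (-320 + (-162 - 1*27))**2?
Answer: 259081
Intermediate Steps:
(-320 + (-162 - 1*27))**2 = (-320 + (-162 - 27))**2 = (-320 - 189)**2 = (-509)**2 = 259081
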